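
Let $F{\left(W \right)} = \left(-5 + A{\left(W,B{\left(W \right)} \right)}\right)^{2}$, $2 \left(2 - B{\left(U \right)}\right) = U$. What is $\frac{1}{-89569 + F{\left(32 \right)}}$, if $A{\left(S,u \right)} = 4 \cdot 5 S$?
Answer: $\frac{1}{313656} \approx 3.1882 \cdot 10^{-6}$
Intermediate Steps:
$B{\left(U \right)} = 2 - \frac{U}{2}$
$A{\left(S,u \right)} = 20 S$
$F{\left(W \right)} = \left(-5 + 20 W\right)^{2}$
$\frac{1}{-89569 + F{\left(32 \right)}} = \frac{1}{-89569 + 25 \left(-1 + 4 \cdot 32\right)^{2}} = \frac{1}{-89569 + 25 \left(-1 + 128\right)^{2}} = \frac{1}{-89569 + 25 \cdot 127^{2}} = \frac{1}{-89569 + 25 \cdot 16129} = \frac{1}{-89569 + 403225} = \frac{1}{313656}$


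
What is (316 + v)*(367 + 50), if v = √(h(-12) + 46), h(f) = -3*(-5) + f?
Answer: 134691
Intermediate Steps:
h(f) = 15 + f
v = 7 (v = √((15 - 12) + 46) = √(3 + 46) = √49 = 7)
(316 + v)*(367 + 50) = (316 + 7)*(367 + 50) = 323*417 = 134691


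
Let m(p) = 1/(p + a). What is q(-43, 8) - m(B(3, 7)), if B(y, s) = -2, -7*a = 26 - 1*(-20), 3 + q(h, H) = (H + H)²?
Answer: 15187/60 ≈ 253.12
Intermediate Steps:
q(h, H) = -3 + 4*H² (q(h, H) = -3 + (H + H)² = -3 + (2*H)² = -3 + 4*H²)
a = -46/7 (a = -(26 - 1*(-20))/7 = -(26 + 20)/7 = -⅐*46 = -46/7 ≈ -6.5714)
m(p) = 1/(-46/7 + p) (m(p) = 1/(p - 46/7) = 1/(-46/7 + p))
q(-43, 8) - m(B(3, 7)) = (-3 + 4*8²) - 7/(-46 + 7*(-2)) = (-3 + 4*64) - 7/(-46 - 14) = (-3 + 256) - 7/(-60) = 253 - 7*(-1)/60 = 253 - 1*(-7/60) = 253 + 7/60 = 15187/60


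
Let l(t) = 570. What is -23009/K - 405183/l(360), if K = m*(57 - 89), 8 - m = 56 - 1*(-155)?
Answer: -62980569/88160 ≈ -714.39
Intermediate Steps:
m = -203 (m = 8 - (56 - 1*(-155)) = 8 - (56 + 155) = 8 - 1*211 = 8 - 211 = -203)
K = 6496 (K = -203*(57 - 89) = -203*(-32) = 6496)
-23009/K - 405183/l(360) = -23009/6496 - 405183/570 = -23009*1/6496 - 405183*1/570 = -3287/928 - 135061/190 = -62980569/88160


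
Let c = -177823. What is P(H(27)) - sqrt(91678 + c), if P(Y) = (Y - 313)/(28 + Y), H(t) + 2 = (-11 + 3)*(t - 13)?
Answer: 427/86 - I*sqrt(86145) ≈ 4.9651 - 293.5*I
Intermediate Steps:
H(t) = 102 - 8*t (H(t) = -2 + (-11 + 3)*(t - 13) = -2 - 8*(-13 + t) = -2 + (104 - 8*t) = 102 - 8*t)
P(Y) = (-313 + Y)/(28 + Y)
P(H(27)) - sqrt(91678 + c) = (-313 + (102 - 8*27))/(28 + (102 - 8*27)) - sqrt(91678 - 177823) = (-313 + (102 - 216))/(28 + (102 - 216)) - sqrt(-86145) = (-313 - 114)/(28 - 114) - I*sqrt(86145) = -427/(-86) - I*sqrt(86145) = -1/86*(-427) - I*sqrt(86145) = 427/86 - I*sqrt(86145)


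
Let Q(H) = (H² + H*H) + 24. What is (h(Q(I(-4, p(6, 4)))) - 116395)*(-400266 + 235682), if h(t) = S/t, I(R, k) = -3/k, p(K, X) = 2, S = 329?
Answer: 1091826720488/57 ≈ 1.9155e+10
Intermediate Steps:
Q(H) = 24 + 2*H² (Q(H) = (H² + H²) + 24 = 2*H² + 24 = 24 + 2*H²)
h(t) = 329/t
(h(Q(I(-4, p(6, 4)))) - 116395)*(-400266 + 235682) = (329/(24 + 2*(-3/2)²) - 116395)*(-400266 + 235682) = (329/(24 + 2*(-3*½)²) - 116395)*(-164584) = (329/(24 + 2*(-3/2)²) - 116395)*(-164584) = (329/(24 + 2*(9/4)) - 116395)*(-164584) = (329/(24 + 9/2) - 116395)*(-164584) = (329/(57/2) - 116395)*(-164584) = (329*(2/57) - 116395)*(-164584) = (658/57 - 116395)*(-164584) = -6633857/57*(-164584) = 1091826720488/57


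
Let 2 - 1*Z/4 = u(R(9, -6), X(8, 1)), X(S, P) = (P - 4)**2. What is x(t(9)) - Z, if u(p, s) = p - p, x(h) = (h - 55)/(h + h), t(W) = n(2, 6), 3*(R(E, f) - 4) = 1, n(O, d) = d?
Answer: -145/12 ≈ -12.083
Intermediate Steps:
R(E, f) = 13/3 (R(E, f) = 4 + (1/3)*1 = 4 + 1/3 = 13/3)
t(W) = 6
x(h) = (-55 + h)/(2*h) (x(h) = (-55 + h)/((2*h)) = (-55 + h)*(1/(2*h)) = (-55 + h)/(2*h))
X(S, P) = (-4 + P)**2
u(p, s) = 0
Z = 8 (Z = 8 - 4*0 = 8 + 0 = 8)
x(t(9)) - Z = (1/2)*(-55 + 6)/6 - 1*8 = (1/2)*(1/6)*(-49) - 8 = -49/12 - 8 = -145/12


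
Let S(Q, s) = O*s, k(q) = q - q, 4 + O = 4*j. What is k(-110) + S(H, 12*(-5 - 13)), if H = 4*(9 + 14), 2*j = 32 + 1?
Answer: -13392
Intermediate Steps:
j = 33/2 (j = (32 + 1)/2 = (1/2)*33 = 33/2 ≈ 16.500)
O = 62 (O = -4 + 4*(33/2) = -4 + 66 = 62)
k(q) = 0
H = 92 (H = 4*23 = 92)
S(Q, s) = 62*s
k(-110) + S(H, 12*(-5 - 13)) = 0 + 62*(12*(-5 - 13)) = 0 + 62*(12*(-18)) = 0 + 62*(-216) = 0 - 13392 = -13392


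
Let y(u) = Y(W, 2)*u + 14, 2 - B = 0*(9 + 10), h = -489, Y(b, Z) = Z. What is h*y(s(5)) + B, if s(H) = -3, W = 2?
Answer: -3910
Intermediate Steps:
B = 2 (B = 2 - 0*(9 + 10) = 2 - 0*19 = 2 - 1*0 = 2 + 0 = 2)
y(u) = 14 + 2*u (y(u) = 2*u + 14 = 14 + 2*u)
h*y(s(5)) + B = -489*(14 + 2*(-3)) + 2 = -489*(14 - 6) + 2 = -489*8 + 2 = -3912 + 2 = -3910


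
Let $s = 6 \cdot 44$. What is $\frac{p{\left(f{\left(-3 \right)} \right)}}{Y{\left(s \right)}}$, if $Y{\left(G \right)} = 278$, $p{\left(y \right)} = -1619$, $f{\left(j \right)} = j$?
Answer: $- \frac{1619}{278} \approx -5.8237$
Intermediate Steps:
$s = 264$
$\frac{p{\left(f{\left(-3 \right)} \right)}}{Y{\left(s \right)}} = - \frac{1619}{278}$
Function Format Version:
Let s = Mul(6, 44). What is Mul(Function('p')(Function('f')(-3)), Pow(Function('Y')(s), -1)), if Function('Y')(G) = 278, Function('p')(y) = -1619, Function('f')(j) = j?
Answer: Rational(-1619, 278) ≈ -5.8237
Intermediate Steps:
s = 264
Mul(Function('p')(Function('f')(-3)), Pow(Function('Y')(s), -1)) = Mul(-1619, Pow(278, -1)) = Mul(-1619, Rational(1, 278)) = Rational(-1619, 278)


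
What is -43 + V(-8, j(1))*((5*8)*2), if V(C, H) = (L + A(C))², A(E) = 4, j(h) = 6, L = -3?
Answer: 37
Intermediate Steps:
V(C, H) = 1 (V(C, H) = (-3 + 4)² = 1² = 1)
-43 + V(-8, j(1))*((5*8)*2) = -43 + 1*((5*8)*2) = -43 + 1*(40*2) = -43 + 1*80 = -43 + 80 = 37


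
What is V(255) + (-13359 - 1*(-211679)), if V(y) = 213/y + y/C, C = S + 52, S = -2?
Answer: 33715409/170 ≈ 1.9833e+5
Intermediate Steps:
C = 50 (C = -2 + 52 = 50)
V(y) = 213/y + y/50
V(255) + (-13359 - 1*(-211679)) = (213/255 + (1/50)*255) + (-13359 - 1*(-211679)) = (213*(1/255) + 51/10) + (-13359 + 211679) = (71/85 + 51/10) + 198320 = 1009/170 + 198320 = 33715409/170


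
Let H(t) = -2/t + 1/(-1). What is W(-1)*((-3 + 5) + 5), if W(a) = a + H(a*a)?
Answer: -28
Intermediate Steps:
H(t) = -1 - 2/t (H(t) = -2/t + 1*(-1) = -2/t - 1 = -1 - 2/t)
W(a) = a + (-2 - a²)/a² (W(a) = a + (-2 - a*a)/((a*a)) = a + (-2 - a²)/(a²) = a + (-2 - a²)/a²)
W(-1)*((-3 + 5) + 5) = (-1 - 1 - 2/(-1)²)*((-3 + 5) + 5) = (-1 - 1 - 2*1)*(2 + 5) = (-1 - 1 - 2)*7 = -4*7 = -28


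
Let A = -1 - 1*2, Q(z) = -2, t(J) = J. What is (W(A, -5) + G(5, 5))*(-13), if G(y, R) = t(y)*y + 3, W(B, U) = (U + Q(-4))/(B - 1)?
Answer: -1547/4 ≈ -386.75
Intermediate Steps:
A = -3 (A = -1 - 2 = -3)
W(B, U) = (-2 + U)/(-1 + B) (W(B, U) = (U - 2)/(B - 1) = (-2 + U)/(-1 + B))
G(y, R) = 3 + y² (G(y, R) = y*y + 3 = y² + 3 = 3 + y²)
(W(A, -5) + G(5, 5))*(-13) = ((-2 - 5)/(-1 - 3) + (3 + 5²))*(-13) = (-7/(-4) + (3 + 25))*(-13) = (-¼*(-7) + 28)*(-13) = (7/4 + 28)*(-13) = (119/4)*(-13) = -1547/4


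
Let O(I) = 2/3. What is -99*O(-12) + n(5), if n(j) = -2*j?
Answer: -76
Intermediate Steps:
O(I) = 2/3 (O(I) = 2*(1/3) = 2/3)
-99*O(-12) + n(5) = -99*2/3 - 2*5 = -66 - 10 = -76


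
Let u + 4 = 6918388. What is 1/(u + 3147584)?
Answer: 1/10065968 ≈ 9.9345e-8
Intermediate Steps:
u = 6918384 (u = -4 + 6918388 = 6918384)
1/(u + 3147584) = 1/(6918384 + 3147584) = 1/10065968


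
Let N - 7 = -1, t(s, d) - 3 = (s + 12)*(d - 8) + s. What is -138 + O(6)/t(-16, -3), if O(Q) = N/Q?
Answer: -4277/31 ≈ -137.97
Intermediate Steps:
t(s, d) = 3 + s + (-8 + d)*(12 + s) (t(s, d) = 3 + ((s + 12)*(d - 8) + s) = 3 + ((12 + s)*(-8 + d) + s) = 3 + ((-8 + d)*(12 + s) + s) = 3 + (s + (-8 + d)*(12 + s)) = 3 + s + (-8 + d)*(12 + s))
N = 6 (N = 7 - 1 = 6)
O(Q) = 6/Q
-138 + O(6)/t(-16, -3) = -138 + (6/6)/(-93 - 7*(-16) + 12*(-3) - 3*(-16)) = -138 + (6*(⅙))/(-93 + 112 - 36 + 48) = -138 + 1/31 = -4277/31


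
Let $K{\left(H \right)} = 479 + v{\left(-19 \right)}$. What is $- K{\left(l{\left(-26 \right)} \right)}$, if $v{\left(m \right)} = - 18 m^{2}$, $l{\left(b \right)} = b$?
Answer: $6019$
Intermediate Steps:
$K{\left(H \right)} = -6019$ ($K{\left(H \right)} = 479 - 18 \left(-19\right)^{2} = 479 - 6498 = -6019$)
$- K{\left(l{\left(-26 \right)} \right)} = \left(-1\right) \left(-6019\right) = 6019$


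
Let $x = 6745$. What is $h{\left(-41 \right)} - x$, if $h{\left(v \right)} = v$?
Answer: $-6786$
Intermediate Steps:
$h{\left(-41 \right)} - x = -41 - 6745 = -6786$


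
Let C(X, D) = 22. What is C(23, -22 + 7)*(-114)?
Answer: -2508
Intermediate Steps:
C(23, -22 + 7)*(-114) = 22*(-114) = -2508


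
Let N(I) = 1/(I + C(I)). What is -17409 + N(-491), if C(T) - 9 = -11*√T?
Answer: (-191499*√491 + 8391139*I)/(-482*I + 11*√491) ≈ -17409.0 + 0.00083542*I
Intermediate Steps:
C(T) = 9 - 11*√T
N(I) = 1/(9 + I - 11*√I) (N(I) = 1/(I + (9 - 11*√I)) = 1/(9 + I - 11*√I))
-17409 + N(-491) = -17409 + 1/(9 - 491 - 11*I*√491) = -17409 + 1/(-482 - 11*I*√491)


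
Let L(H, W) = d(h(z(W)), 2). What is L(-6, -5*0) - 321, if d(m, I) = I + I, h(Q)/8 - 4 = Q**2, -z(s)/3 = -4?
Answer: -317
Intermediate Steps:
z(s) = 12 (z(s) = -3*(-4) = 12)
h(Q) = 32 + 8*Q**2
d(m, I) = 2*I
L(H, W) = 4 (L(H, W) = 2*2 = 4)
L(-6, -5*0) - 321 = 4 - 321 = -317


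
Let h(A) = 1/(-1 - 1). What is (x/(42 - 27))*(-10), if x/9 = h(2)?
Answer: 3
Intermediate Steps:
h(A) = -1/2 (h(A) = 1/(-2) = -1/2)
x = -9/2 (x = 9*(-1/2) = -9/2 ≈ -4.5000)
(x/(42 - 27))*(-10) = (-9/2/(42 - 27))*(-10) = (-9/2/15)*(-10) = ((1/15)*(-9/2))*(-10) = -3/10*(-10) = 3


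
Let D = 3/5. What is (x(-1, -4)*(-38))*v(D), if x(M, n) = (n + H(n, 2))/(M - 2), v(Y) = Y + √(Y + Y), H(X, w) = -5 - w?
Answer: -418/5 - 418*√30/15 ≈ -236.23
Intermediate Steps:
D = ⅗ (D = 3*(⅕) = ⅗ ≈ 0.60000)
v(Y) = Y + √2*√Y (v(Y) = Y + √(2*Y) = Y + √2*√Y)
x(M, n) = (-7 + n)/(-2 + M) (x(M, n) = (n + (-5 - 1*2))/(M - 2) = (n + (-5 - 2))/(-2 + M) = (n - 7)/(-2 + M) = (-7 + n)/(-2 + M))
(x(-1, -4)*(-38))*v(D) = (((-7 - 4)/(-2 - 1))*(-38))*(⅗ + √2*√(⅗)) = ((-11/(-3))*(-38))*(⅗ + √2*(√15/5)) = (-⅓*(-11)*(-38))*(⅗ + √30/5) = ((11/3)*(-38))*(⅗ + √30/5) = -418*(⅗ + √30/5)/3 = -418/5 - 418*√30/15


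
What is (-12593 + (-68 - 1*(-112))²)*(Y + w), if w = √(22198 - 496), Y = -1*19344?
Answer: 206149008 - 10657*√21702 ≈ 2.0458e+8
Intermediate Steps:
Y = -19344
w = √21702 ≈ 147.32
(-12593 + (-68 - 1*(-112))²)*(Y + w) = (-12593 + (-68 - 1*(-112))²)*(-19344 + √21702) = (-12593 + (-68 + 112)²)*(-19344 + √21702) = (-12593 + 44²)*(-19344 + √21702) = (-12593 + 1936)*(-19344 + √21702) = -10657*(-19344 + √21702) = 206149008 - 10657*√21702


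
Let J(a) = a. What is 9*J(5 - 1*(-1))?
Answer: 54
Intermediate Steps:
9*J(5 - 1*(-1)) = 9*(5 - 1*(-1)) = 9*(5 + 1) = 9*6 = 54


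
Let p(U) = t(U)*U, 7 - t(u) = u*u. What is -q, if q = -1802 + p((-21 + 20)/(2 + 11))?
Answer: 3960176/2197 ≈ 1802.5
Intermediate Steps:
t(u) = 7 - u**2 (t(u) = 7 - u*u = 7 - u**2)
p(U) = U*(7 - U**2) (p(U) = (7 - U**2)*U = U*(7 - U**2))
q = -3960176/2197 (q = -1802 + ((-21 + 20)/(2 + 11))*(7 - ((-21 + 20)/(2 + 11))**2) = -1802 + (-1/13)*(7 - (-1/13)**2) = -1802 + (-1*1/13)*(7 - (-1*1/13)**2) = -1802 - (7 - (-1/13)**2)/13 = -1802 - (7 - 1*1/169)/13 = -1802 - (7 - 1/169)/13 = -1802 - 1/13*1182/169 = -1802 - 1182/2197 = -3960176/2197 ≈ -1802.5)
-q = -1*(-3960176/2197) = 3960176/2197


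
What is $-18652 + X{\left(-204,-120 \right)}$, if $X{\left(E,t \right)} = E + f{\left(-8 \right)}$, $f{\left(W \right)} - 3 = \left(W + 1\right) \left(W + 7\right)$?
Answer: $-18846$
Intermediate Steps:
$f{\left(W \right)} = 3 + \left(1 + W\right) \left(7 + W\right)$ ($f{\left(W \right)} = 3 + \left(W + 1\right) \left(W + 7\right) = 3 + \left(1 + W\right) \left(7 + W\right)$)
$X{\left(E,t \right)} = 10 + E$ ($X{\left(E,t \right)} = E + \left(10 + \left(-8\right)^{2} + 8 \left(-8\right)\right) = E + \left(10 + 64 - 64\right) = E + 10 = 10 + E$)
$-18652 + X{\left(-204,-120 \right)} = -18652 + \left(10 - 204\right) = -18652 - 194 = -18846$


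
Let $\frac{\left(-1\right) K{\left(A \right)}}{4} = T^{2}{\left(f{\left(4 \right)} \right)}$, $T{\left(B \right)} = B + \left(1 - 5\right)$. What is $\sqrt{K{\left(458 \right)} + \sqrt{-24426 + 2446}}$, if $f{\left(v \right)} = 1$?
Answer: $\sqrt{-36 + 2 i \sqrt{5495}} \approx 7.6343 + 9.7099 i$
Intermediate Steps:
$T{\left(B \right)} = -4 + B$ ($T{\left(B \right)} = B - 4 = -4 + B$)
$K{\left(A \right)} = -36$ ($K{\left(A \right)} = - 4 \left(-4 + 1\right)^{2} = - 4 \left(-3\right)^{2} = \left(-4\right) 9 = -36$)
$\sqrt{K{\left(458 \right)} + \sqrt{-24426 + 2446}} = \sqrt{-36 + \sqrt{-24426 + 2446}} = \sqrt{-36 + \sqrt{-21980}} = \sqrt{-36 + 2 i \sqrt{5495}}$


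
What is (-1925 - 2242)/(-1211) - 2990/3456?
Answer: 5390131/2092608 ≈ 2.5758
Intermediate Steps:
(-1925 - 2242)/(-1211) - 2990/3456 = -4167*(-1/1211) - 2990*1/3456 = 4167/1211 - 1495/1728 = 5390131/2092608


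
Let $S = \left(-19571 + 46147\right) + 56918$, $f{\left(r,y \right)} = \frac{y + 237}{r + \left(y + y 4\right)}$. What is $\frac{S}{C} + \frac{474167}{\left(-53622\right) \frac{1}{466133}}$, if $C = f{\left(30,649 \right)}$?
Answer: $- \frac{90582748340123}{23754546} \approx -3.8133 \cdot 10^{6}$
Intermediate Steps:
$f{\left(r,y \right)} = \frac{237 + y}{r + 5 y}$ ($f{\left(r,y \right)} = \frac{237 + y}{r + \left(y + 4 y\right)} = \frac{237 + y}{r + 5 y}$)
$C = \frac{886}{3275}$ ($C = \frac{237 + 649}{30 + 5 \cdot 649} = \frac{1}{30 + 3245} \cdot 886 = \frac{1}{3275} \cdot 886 = \frac{886}{3275} \approx 0.27053$)
$S = 83494$ ($S = 26576 + 56918 = 83494$)
$\frac{S}{C} + \frac{474167}{\left(-53622\right) \frac{1}{466133}} = \frac{83494}{\frac{886}{3275}} + \frac{474167}{\left(-53622\right) \frac{1}{466133}} = 83494 \cdot \frac{3275}{886} + \frac{474167}{\left(-53622\right) \frac{1}{466133}} = \frac{136721425}{443} + \frac{474167}{- \frac{53622}{466133}} = \frac{136721425}{443} + 474167 \left(- \frac{466133}{53622}\right) = \frac{136721425}{443} - \frac{221024886211}{53622} = - \frac{90582748340123}{23754546}$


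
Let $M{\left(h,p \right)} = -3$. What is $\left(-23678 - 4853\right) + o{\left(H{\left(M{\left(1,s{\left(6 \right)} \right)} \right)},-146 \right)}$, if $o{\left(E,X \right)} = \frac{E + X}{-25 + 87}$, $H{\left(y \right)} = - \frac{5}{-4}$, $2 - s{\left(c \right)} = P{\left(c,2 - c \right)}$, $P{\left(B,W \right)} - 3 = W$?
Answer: $- \frac{7076267}{248} \approx -28533.0$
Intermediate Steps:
$P{\left(B,W \right)} = 3 + W$
$s{\left(c \right)} = -3 + c$ ($s{\left(c \right)} = 2 - \left(3 - \left(-2 + c\right)\right) = 2 - \left(5 - c\right) = 2 + \left(-5 + c\right) = -3 + c$)
$H{\left(y \right)} = \frac{5}{4}$ ($H{\left(y \right)} = \left(-5\right) \left(- \frac{1}{4}\right) = \frac{5}{4}$)
$o{\left(E,X \right)} = \frac{E}{62} + \frac{X}{62}$ ($o{\left(E,X \right)} = \frac{E + X}{62} = \left(E + X\right) \frac{1}{62} = \frac{E}{62} + \frac{X}{62}$)
$\left(-23678 - 4853\right) + o{\left(H{\left(M{\left(1,s{\left(6 \right)} \right)} \right)},-146 \right)} = \left(-23678 - 4853\right) + \left(\frac{1}{62} \cdot \frac{5}{4} + \frac{1}{62} \left(-146\right)\right) = -28531 + \left(\frac{5}{248} - \frac{73}{31}\right) = -28531 - \frac{579}{248} = - \frac{7076267}{248}$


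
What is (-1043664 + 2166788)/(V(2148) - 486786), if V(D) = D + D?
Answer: -561562/241245 ≈ -2.3278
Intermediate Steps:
V(D) = 2*D
(-1043664 + 2166788)/(V(2148) - 486786) = (-1043664 + 2166788)/(2*2148 - 486786) = 1123124/(4296 - 486786) = 1123124/(-482490) = 1123124*(-1/482490) = -561562/241245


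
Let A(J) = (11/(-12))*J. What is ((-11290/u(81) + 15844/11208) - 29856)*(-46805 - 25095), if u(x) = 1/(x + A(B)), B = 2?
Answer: 93040641995950/1401 ≈ 6.6410e+10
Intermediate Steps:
A(J) = -11*J/12 (A(J) = (11*(-1/12))*J = -11*J/12)
u(x) = 1/(-11/6 + x) (u(x) = 1/(x - 11/12*2) = 1/(x - 11/6) = 1/(-11/6 + x))
((-11290/u(81) + 15844/11208) - 29856)*(-46805 - 25095) = ((-11290/(6/(-11 + 6*81)) + 15844/11208) - 29856)*(-46805 - 25095) = ((-11290/(6/(-11 + 486)) + 15844*(1/11208)) - 29856)*(-71900) = ((-11290/(6/475) + 3961/2802) - 29856)*(-71900) = ((-11290/(6*(1/475)) + 3961/2802) - 29856)*(-71900) = ((-11290/6/475 + 3961/2802) - 29856)*(-71900) = ((-11290*475/6 + 3961/2802) - 29856)*(-71900) = ((-2681375/3 + 3961/2802) - 29856)*(-71900) = (-2504400289/2802 - 29856)*(-71900) = -2588056801/2802*(-71900) = 93040641995950/1401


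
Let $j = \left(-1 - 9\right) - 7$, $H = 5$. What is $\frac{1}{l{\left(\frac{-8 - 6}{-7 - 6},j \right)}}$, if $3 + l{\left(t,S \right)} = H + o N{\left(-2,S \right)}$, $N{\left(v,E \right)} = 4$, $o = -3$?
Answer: $- \frac{1}{10} \approx -0.1$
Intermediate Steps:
$j = -17$ ($j = -10 - 7 = -17$)
$l{\left(t,S \right)} = -10$ ($l{\left(t,S \right)} = -3 + \left(5 - 12\right) = -3 - 7 = -10$)
$\frac{1}{l{\left(\frac{-8 - 6}{-7 - 6},j \right)}} = \frac{1}{-10} = - \frac{1}{10}$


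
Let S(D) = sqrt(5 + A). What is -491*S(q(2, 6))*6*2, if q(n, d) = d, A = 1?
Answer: -5892*sqrt(6) ≈ -14432.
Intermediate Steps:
S(D) = sqrt(6) (S(D) = sqrt(5 + 1) = sqrt(6))
-491*S(q(2, 6))*6*2 = -491*sqrt(6)*6*2 = -491*6*sqrt(6)*2 = -5892*sqrt(6)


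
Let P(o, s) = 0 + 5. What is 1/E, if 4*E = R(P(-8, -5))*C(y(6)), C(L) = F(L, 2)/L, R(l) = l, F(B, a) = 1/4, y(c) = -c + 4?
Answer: -32/5 ≈ -6.4000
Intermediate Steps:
y(c) = 4 - c
F(B, a) = ¼
P(o, s) = 5
C(L) = 1/(4*L)
E = -5/32 (E = (5*(1/(4*(4 - 1*6))))/4 = (5*(1/(4*(4 - 6))))/4 = (5*((¼)/(-2)))/4 = (5*((¼)*(-½)))/4 = (5*(-⅛))/4 = (¼)*(-5/8) = -5/32 ≈ -0.15625)
1/E = 1/(-5/32) = -32/5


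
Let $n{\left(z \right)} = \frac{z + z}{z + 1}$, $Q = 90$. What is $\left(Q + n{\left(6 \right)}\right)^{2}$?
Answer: $\frac{412164}{49} \approx 8411.5$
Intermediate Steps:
$n{\left(z \right)} = \frac{2 z}{1 + z}$
$\left(Q + n{\left(6 \right)}\right)^{2} = \left(90 + 2 \cdot 6 \frac{1}{1 + 6}\right)^{2} = \left(90 + 2 \cdot 6 \cdot \frac{1}{7}\right)^{2} = \left(90 + \frac{12}{7}\right)^{2} = \left(\frac{642}{7}\right)^{2} = \frac{412164}{49}$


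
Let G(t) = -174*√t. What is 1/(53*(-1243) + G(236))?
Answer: -65879/4332897505 + 348*√59/4332897505 ≈ -1.4587e-5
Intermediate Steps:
1/(53*(-1243) + G(236)) = 1/(53*(-1243) - 348*√59) = 1/(-65879 - 348*√59)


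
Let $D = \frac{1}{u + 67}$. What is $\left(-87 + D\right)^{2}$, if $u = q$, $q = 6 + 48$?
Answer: $\frac{110796676}{14641} \approx 7567.6$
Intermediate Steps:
$q = 54$
$u = 54$
$D = \frac{1}{121}$ ($D = \frac{1}{54 + 67} = \frac{1}{121} \approx 0.0082645$)
$\left(-87 + D\right)^{2} = \left(-87 + \frac{1}{121}\right)^{2} = \left(- \frac{10526}{121}\right)^{2} = \frac{110796676}{14641}$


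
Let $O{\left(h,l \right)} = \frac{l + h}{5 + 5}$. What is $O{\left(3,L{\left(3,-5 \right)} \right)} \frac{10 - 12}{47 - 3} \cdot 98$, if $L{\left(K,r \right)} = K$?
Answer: $- \frac{147}{55} \approx -2.6727$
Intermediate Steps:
$O{\left(h,l \right)} = \frac{h}{10} + \frac{l}{10}$ ($O{\left(h,l \right)} = \frac{h + l}{10} = \left(h + l\right) \frac{1}{10} = \frac{h}{10} + \frac{l}{10}$)
$O{\left(3,L{\left(3,-5 \right)} \right)} \frac{10 - 12}{47 - 3} \cdot 98 = \left(\frac{1}{10} \cdot 3 + \frac{1}{10} \cdot 3\right) \frac{10 - 12}{47 - 3} \cdot 98 = \left(\frac{3}{10} + \frac{3}{10}\right) \left(- \frac{2}{44}\right) 98 = \frac{3 \left(\left(-2\right) \frac{1}{44}\right)}{5} \cdot 98 = \frac{3}{5} \left(- \frac{1}{22}\right) 98 = \left(- \frac{3}{110}\right) 98 = - \frac{147}{55}$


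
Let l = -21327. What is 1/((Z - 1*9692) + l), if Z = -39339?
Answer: -1/70358 ≈ -1.4213e-5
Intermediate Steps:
1/((Z - 1*9692) + l) = 1/((-39339 - 1*9692) - 21327) = 1/((-39339 - 9692) - 21327) = 1/(-49031 - 21327) = 1/(-70358) = -1/70358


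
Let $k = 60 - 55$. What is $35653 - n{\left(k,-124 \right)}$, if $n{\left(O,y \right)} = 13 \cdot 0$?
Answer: $35653$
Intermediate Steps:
$k = 5$ ($k = 60 - 55 = 5$)
$n{\left(O,y \right)} = 0$
$35653 - n{\left(k,-124 \right)} = 35653 - 0 = 35653 + 0 = 35653$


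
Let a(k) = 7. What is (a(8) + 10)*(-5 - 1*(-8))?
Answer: 51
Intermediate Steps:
(a(8) + 10)*(-5 - 1*(-8)) = (7 + 10)*(-5 - 1*(-8)) = 17*(-5 + 8) = 17*3 = 51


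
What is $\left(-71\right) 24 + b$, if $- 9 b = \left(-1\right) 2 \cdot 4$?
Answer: $- \frac{15328}{9} \approx -1703.1$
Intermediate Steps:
$b = \frac{8}{9}$ ($b = - \frac{\left(-1\right) 2 \cdot 4}{9} = - \frac{\left(-2\right) 4}{9} = \left(- \frac{1}{9}\right) \left(-8\right) = \frac{8}{9} \approx 0.88889$)
$\left(-71\right) 24 + b = \left(-71\right) 24 + \frac{8}{9} = -1704 + \frac{8}{9} = - \frac{15328}{9}$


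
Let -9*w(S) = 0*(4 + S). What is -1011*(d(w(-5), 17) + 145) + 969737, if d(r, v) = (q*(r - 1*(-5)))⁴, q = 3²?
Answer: -4144908733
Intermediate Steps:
q = 9
w(S) = 0 (w(S) = -0*(4 + S) = -⅑*0 = 0)
d(r, v) = (45 + 9*r)⁴ (d(r, v) = (9*(r - 1*(-5)))⁴ = (9*(r + 5))⁴ = (9*(5 + r))⁴ = (45 + 9*r)⁴)
-1011*(d(w(-5), 17) + 145) + 969737 = -1011*(6561*(5 + 0)⁴ + 145) + 969737 = -1011*(6561*5⁴ + 145) + 969737 = -1011*(6561*625 + 145) + 969737 = -1011*(4100625 + 145) + 969737 = -1011*4100770 + 969737 = -4145878470 + 969737 = -4144908733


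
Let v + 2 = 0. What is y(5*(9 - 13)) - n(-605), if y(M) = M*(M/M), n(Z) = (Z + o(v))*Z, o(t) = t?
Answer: -367255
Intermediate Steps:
v = -2 (v = -2 + 0 = -2)
n(Z) = Z*(-2 + Z) (n(Z) = (Z - 2)*Z = (-2 + Z)*Z = Z*(-2 + Z))
y(M) = M (y(M) = M*1 = M)
y(5*(9 - 13)) - n(-605) = 5*(9 - 13) - (-605)*(-2 - 605) = 5*(-4) - (-605)*(-607) = -20 - 1*367235 = -20 - 367235 = -367255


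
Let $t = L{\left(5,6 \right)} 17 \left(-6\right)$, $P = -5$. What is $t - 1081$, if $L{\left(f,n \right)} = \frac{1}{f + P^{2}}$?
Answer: $- \frac{5422}{5} \approx -1084.4$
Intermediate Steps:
$L{\left(f,n \right)} = \frac{1}{25 + f}$ ($L{\left(f,n \right)} = \frac{1}{f + \left(-5\right)^{2}} = \frac{1}{f + 25} = \frac{1}{25 + f}$)
$t = - \frac{17}{5}$ ($t = \frac{1}{25 + 5} \cdot 17 \left(-6\right) = \frac{1}{30} \cdot 17 \left(-6\right) = \frac{17}{30} \left(-6\right) = - \frac{17}{5} \approx -3.4$)
$t - 1081 = - \frac{17}{5} - 1081 = - \frac{5422}{5}$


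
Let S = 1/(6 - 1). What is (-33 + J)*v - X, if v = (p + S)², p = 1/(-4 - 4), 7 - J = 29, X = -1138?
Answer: 364061/320 ≈ 1137.7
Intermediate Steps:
J = -22 (J = 7 - 1*29 = 7 - 29 = -22)
p = -⅛ (p = 1/(-8) = -⅛ ≈ -0.12500)
S = ⅕ (S = 1/5 = ⅕ ≈ 0.20000)
v = 9/1600 (v = (-⅛ + ⅕)² = (3/40)² = 9/1600 ≈ 0.0056250)
(-33 + J)*v - X = (-33 - 22)*(9/1600) - 1*(-1138) = -55*9/1600 + 1138 = -99/320 + 1138 = 364061/320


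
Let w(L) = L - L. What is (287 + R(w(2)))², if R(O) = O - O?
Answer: 82369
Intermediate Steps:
w(L) = 0
R(O) = 0
(287 + R(w(2)))² = (287 + 0)² = 287² = 82369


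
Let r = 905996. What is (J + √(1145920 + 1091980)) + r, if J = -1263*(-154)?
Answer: 1100498 + 10*√22379 ≈ 1.1020e+6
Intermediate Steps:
J = 194502
(J + √(1145920 + 1091980)) + r = (194502 + √(1145920 + 1091980)) + 905996 = (194502 + √2237900) + 905996 = (194502 + 10*√22379) + 905996 = 1100498 + 10*√22379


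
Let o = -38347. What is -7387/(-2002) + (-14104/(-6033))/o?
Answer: 1708935384329/463157596902 ≈ 3.6898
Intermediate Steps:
-7387/(-2002) + (-14104/(-6033))/o = -7387/(-2002) - 14104/(-6033)/(-38347) = -7387*(-1/2002) - 14104*(-1/6033)*(-1/38347) = 7387/2002 + (14104/6033)*(-1/38347) = 7387/2002 - 14104/231347451 = 1708935384329/463157596902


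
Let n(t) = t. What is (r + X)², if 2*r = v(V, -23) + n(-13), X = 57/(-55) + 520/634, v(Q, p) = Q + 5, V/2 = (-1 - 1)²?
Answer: 14205361/303979225 ≈ 0.046731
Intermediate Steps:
V = 8 (V = 2*(-1 - 1)² = 2*(-2)² = 2*4 = 8)
v(Q, p) = 5 + Q
X = -3769/17435 (X = 57*(-1/55) + 520*(1/634) = -57/55 + 260/317 = -3769/17435 ≈ -0.21617)
r = 0 (r = ((5 + 8) - 13)/2 = (13 - 13)/2 = (½)*0 = 0)
(r + X)² = (0 - 3769/17435)² = (-3769/17435)² = 14205361/303979225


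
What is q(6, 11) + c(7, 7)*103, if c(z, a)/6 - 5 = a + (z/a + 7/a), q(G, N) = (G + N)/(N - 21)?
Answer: 86503/10 ≈ 8650.3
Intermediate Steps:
q(G, N) = (G + N)/(-21 + N)
c(z, a) = 30 + 6*a + 42/a + 6*z/a (c(z, a) = 30 + 6*(a + (z/a + 7/a)) = 30 + 6*(a + (7/a + z/a)) = 30 + 6*(a + 7/a + z/a) = 30 + (6*a + 42/a + 6*z/a) = 30 + 6*a + 42/a + 6*z/a)
q(6, 11) + c(7, 7)*103 = (6 + 11)/(-21 + 11) + (6*(7 + 7 + 7*(5 + 7))/7)*103 = 17/(-10) + (6*(1/7)*(7 + 7 + 7*12))*103 = -1/10*17 + (6*(1/7)*(7 + 7 + 84))*103 = -17/10 + (6*(1/7)*98)*103 = -17/10 + 84*103 = -17/10 + 8652 = 86503/10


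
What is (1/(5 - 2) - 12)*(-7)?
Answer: 245/3 ≈ 81.667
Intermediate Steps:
(1/(5 - 2) - 12)*(-7) = (1/3 - 12)*(-7) = (⅓ - 12)*(-7) = -35/3*(-7) = 245/3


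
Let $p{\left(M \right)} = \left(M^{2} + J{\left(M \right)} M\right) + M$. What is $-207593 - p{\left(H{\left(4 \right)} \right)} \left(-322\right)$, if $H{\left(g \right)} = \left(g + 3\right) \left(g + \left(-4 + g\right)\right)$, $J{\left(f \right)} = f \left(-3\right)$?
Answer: $-703473$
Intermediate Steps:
$J{\left(f \right)} = - 3 f$
$H{\left(g \right)} = \left(-4 + 2 g\right) \left(3 + g\right)$ ($H{\left(g \right)} = \left(3 + g\right) \left(-4 + 2 g\right) = \left(-4 + 2 g\right) \left(3 + g\right)$)
$p{\left(M \right)} = M - 2 M^{2}$ ($p{\left(M \right)} = \left(M^{2} + - 3 M M\right) + M = \left(M^{2} - 3 M^{2}\right) + M = - 2 M^{2} + M = M - 2 M^{2}$)
$-207593 - p{\left(H{\left(4 \right)} \right)} \left(-322\right) = -207593 - \left(-12 + 2 \cdot 4 + 2 \cdot 4^{2}\right) \left(1 - 2 \left(-12 + 2 \cdot 4 + 2 \cdot 4^{2}\right)\right) \left(-322\right) = -207593 - \left(-12 + 8 + 2 \cdot 16\right) \left(1 - 2 \left(-12 + 8 + 2 \cdot 16\right)\right) \left(-322\right) = -207593 - \left(-12 + 8 + 32\right) \left(1 - 2 \left(-12 + 8 + 32\right)\right) \left(-322\right) = -207593 - 28 \left(1 - 56\right) \left(-322\right) = -207593 - 28 \left(-55\right) \left(-322\right) = -207593 - \left(-1540\right) \left(-322\right) = -207593 - 495880 = -703473$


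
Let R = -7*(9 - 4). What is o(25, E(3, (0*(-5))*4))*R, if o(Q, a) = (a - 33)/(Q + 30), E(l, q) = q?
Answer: 21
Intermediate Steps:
o(Q, a) = (-33 + a)/(30 + Q)
R = -35 (R = -7*5 = -35)
o(25, E(3, (0*(-5))*4))*R = ((-33 + (0*(-5))*4)/(30 + 25))*(-35) = ((-33 + 0*4)/55)*(-35) = ((-33 + 0)/55)*(-35) = ((1/55)*(-33))*(-35) = -⅗*(-35) = 21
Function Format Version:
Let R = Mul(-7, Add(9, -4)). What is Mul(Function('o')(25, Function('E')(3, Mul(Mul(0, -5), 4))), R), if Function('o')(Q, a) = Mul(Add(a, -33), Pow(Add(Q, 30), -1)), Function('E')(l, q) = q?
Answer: 21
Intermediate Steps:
Function('o')(Q, a) = Mul(Pow(Add(30, Q), -1), Add(-33, a)) (Function('o')(Q, a) = Mul(Add(-33, a), Pow(Add(30, Q), -1)) = Mul(Pow(Add(30, Q), -1), Add(-33, a)))
R = -35 (R = Mul(-7, 5) = -35)
Mul(Function('o')(25, Function('E')(3, Mul(Mul(0, -5), 4))), R) = Mul(Mul(Pow(Add(30, 25), -1), Add(-33, Mul(Mul(0, -5), 4))), -35) = Mul(Mul(Pow(55, -1), Add(-33, Mul(0, 4))), -35) = Mul(Mul(Rational(1, 55), Add(-33, 0)), -35) = Mul(Mul(Rational(1, 55), -33), -35) = Mul(Rational(-3, 5), -35) = 21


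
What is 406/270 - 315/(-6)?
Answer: 14581/270 ≈ 54.004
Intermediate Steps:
406/270 - 315/(-6) = 406*(1/270) - 315*(-⅙) = 203/135 + 105/2 = 14581/270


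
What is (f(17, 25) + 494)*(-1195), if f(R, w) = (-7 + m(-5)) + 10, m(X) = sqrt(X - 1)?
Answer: -593915 - 1195*I*sqrt(6) ≈ -5.9392e+5 - 2927.1*I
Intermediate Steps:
m(X) = sqrt(-1 + X)
f(R, w) = 3 + I*sqrt(6) (f(R, w) = (-7 + sqrt(-1 - 5)) + 10 = (-7 + sqrt(-6)) + 10 = (-7 + I*sqrt(6)) + 10 = 3 + I*sqrt(6))
(f(17, 25) + 494)*(-1195) = ((3 + I*sqrt(6)) + 494)*(-1195) = (497 + I*sqrt(6))*(-1195) = -593915 - 1195*I*sqrt(6)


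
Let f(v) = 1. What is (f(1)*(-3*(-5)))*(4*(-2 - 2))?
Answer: -240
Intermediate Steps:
(f(1)*(-3*(-5)))*(4*(-2 - 2)) = (1*(-3*(-5)))*(4*(-2 - 2)) = (1*15)*(4*(-4)) = 15*(-16) = -240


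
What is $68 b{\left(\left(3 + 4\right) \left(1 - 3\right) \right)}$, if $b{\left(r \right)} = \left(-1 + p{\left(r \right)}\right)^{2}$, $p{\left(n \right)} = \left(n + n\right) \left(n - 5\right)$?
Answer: $19173348$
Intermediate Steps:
$p{\left(n \right)} = 2 n \left(-5 + n\right)$
$b{\left(r \right)} = \left(-1 + 2 r \left(-5 + r\right)\right)^{2}$
$68 b{\left(\left(3 + 4\right) \left(1 - 3\right) \right)} = 68 \left(-1 + 2 \left(3 + 4\right) \left(1 - 3\right) \left(-5 + \left(3 + 4\right) \left(1 - 3\right)\right)\right)^{2} = 68 \left(-1 + 2 \cdot 7 \left(-2\right) \left(-5 + 7 \left(-2\right)\right)\right)^{2} = 68 \left(-1 + 2 \left(-14\right) \left(-5 - 14\right)\right)^{2} = 68 \left(-1 + 2 \left(-14\right) \left(-19\right)\right)^{2} = 68 \left(-1 + 532\right)^{2} = 68 \cdot 531^{2} = 68 \cdot 281961 = 19173348$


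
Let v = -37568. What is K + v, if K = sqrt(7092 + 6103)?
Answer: -37568 + sqrt(13195) ≈ -37453.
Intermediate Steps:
K = sqrt(13195) ≈ 114.87
K + v = sqrt(13195) - 37568 = -37568 + sqrt(13195)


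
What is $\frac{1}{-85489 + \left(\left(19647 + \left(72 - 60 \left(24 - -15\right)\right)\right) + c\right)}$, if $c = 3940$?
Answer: $- \frac{1}{64170} \approx -1.5584 \cdot 10^{-5}$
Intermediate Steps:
$\frac{1}{-85489 + \left(\left(19647 + \left(72 - 60 \left(24 - -15\right)\right)\right) + c\right)} = \frac{1}{-85489 + \left(\left(19647 + \left(72 - 60 \left(24 - -15\right)\right)\right) + 3940\right)} = \frac{1}{-85489 + \left(\left(19647 + \left(72 - 60 \left(24 + 15\right)\right)\right) + 3940\right)} = \frac{1}{-85489 + \left(\left(19647 + \left(72 - 2340\right)\right) + 3940\right)} = \frac{1}{-85489 + \left(\left(19647 - 2268\right) + 3940\right)} = \frac{1}{-85489 + \left(17379 + 3940\right)} = \frac{1}{-85489 + 21319} = \frac{1}{-64170} = - \frac{1}{64170}$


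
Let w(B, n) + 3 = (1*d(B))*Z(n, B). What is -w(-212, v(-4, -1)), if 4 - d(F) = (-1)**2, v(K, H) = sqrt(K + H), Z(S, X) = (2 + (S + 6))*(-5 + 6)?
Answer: -21 - 3*I*sqrt(5) ≈ -21.0 - 6.7082*I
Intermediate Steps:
Z(S, X) = 8 + S (Z(S, X) = (2 + (6 + S))*1 = (8 + S)*1 = 8 + S)
v(K, H) = sqrt(H + K)
d(F) = 3 (d(F) = 4 - 1*(-1)**2 = 4 - 1*1 = 4 - 1 = 3)
w(B, n) = 21 + 3*n (w(B, n) = -3 + (1*3)*(8 + n) = -3 + 3*(8 + n) = -3 + (24 + 3*n) = 21 + 3*n)
-w(-212, v(-4, -1)) = -(21 + 3*sqrt(-1 - 4)) = -(21 + 3*sqrt(-5)) = -(21 + 3*(I*sqrt(5))) = -(21 + 3*I*sqrt(5)) = -21 - 3*I*sqrt(5)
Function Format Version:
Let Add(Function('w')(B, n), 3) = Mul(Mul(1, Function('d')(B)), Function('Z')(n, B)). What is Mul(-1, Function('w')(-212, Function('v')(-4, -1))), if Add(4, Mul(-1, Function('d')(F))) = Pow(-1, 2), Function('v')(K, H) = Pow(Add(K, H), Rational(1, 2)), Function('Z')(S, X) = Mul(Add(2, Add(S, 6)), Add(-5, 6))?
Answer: Add(-21, Mul(-3, I, Pow(5, Rational(1, 2)))) ≈ Add(-21.000, Mul(-6.7082, I))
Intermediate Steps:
Function('Z')(S, X) = Add(8, S) (Function('Z')(S, X) = Mul(Add(2, Add(6, S)), 1) = Mul(Add(8, S), 1) = Add(8, S))
Function('v')(K, H) = Pow(Add(H, K), Rational(1, 2))
Function('d')(F) = 3 (Function('d')(F) = Add(4, Mul(-1, Pow(-1, 2))) = Add(4, Mul(-1, 1)) = Add(4, -1) = 3)
Function('w')(B, n) = Add(21, Mul(3, n)) (Function('w')(B, n) = Add(-3, Mul(Mul(1, 3), Add(8, n))) = Add(-3, Mul(3, Add(8, n))) = Add(-3, Add(24, Mul(3, n))) = Add(21, Mul(3, n)))
Mul(-1, Function('w')(-212, Function('v')(-4, -1))) = Mul(-1, Add(21, Mul(3, Pow(Add(-1, -4), Rational(1, 2))))) = Mul(-1, Add(21, Mul(3, Pow(-5, Rational(1, 2))))) = Mul(-1, Add(21, Mul(3, Mul(I, Pow(5, Rational(1, 2)))))) = Mul(-1, Add(21, Mul(3, I, Pow(5, Rational(1, 2))))) = Add(-21, Mul(-3, I, Pow(5, Rational(1, 2))))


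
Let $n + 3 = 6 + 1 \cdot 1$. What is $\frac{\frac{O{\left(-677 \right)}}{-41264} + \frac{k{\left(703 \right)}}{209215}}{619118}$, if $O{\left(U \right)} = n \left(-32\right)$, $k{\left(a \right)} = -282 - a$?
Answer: $- \frac{173319}{66810940788446} \approx -2.5942 \cdot 10^{-9}$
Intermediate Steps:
$n = 4$ ($n = -3 + \left(6 + 1 \cdot 1\right) = -3 + \left(6 + 1\right) = -3 + 7 = 4$)
$O{\left(U \right)} = -128$ ($O{\left(U \right)} = 4 \left(-32\right) = -128$)
$\frac{\frac{O{\left(-677 \right)}}{-41264} + \frac{k{\left(703 \right)}}{209215}}{619118} = \frac{- \frac{128}{-41264} + \frac{-282 - 703}{209215}}{619118} = \left(\left(-128\right) \left(- \frac{1}{41264}\right) + \left(-282 - 703\right) \frac{1}{209215}\right) \frac{1}{619118} = \left(\frac{8}{2579} - \frac{197}{41843}\right) \frac{1}{619118} = \left(- \frac{173319}{107913097}\right) \frac{1}{619118} = - \frac{173319}{66810940788446}$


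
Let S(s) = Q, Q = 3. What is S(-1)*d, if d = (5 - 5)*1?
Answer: 0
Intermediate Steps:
S(s) = 3
d = 0 (d = 0*1 = 0)
S(-1)*d = 3*0 = 0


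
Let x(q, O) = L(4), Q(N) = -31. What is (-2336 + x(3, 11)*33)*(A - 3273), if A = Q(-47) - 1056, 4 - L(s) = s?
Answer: 10184960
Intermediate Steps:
L(s) = 4 - s
x(q, O) = 0 (x(q, O) = 4 - 1*4 = 4 - 4 = 0)
A = -1087 (A = -31 - 1056 = -1087)
(-2336 + x(3, 11)*33)*(A - 3273) = (-2336 + 0*33)*(-1087 - 3273) = (-2336 + 0)*(-4360) = -2336*(-4360) = 10184960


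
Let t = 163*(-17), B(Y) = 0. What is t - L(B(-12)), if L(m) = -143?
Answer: -2628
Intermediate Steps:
t = -2771
t - L(B(-12)) = -2771 - 1*(-143) = -2771 + 143 = -2628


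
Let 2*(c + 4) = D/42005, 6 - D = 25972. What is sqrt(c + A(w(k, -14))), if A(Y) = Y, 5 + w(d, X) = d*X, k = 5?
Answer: I*sqrt(139934532890)/42005 ≈ 8.9056*I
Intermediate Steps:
w(d, X) = -5 + X*d (w(d, X) = -5 + d*X = -5 + X*d)
D = -25966 (D = 6 - 1*25972 = 6 - 25972 = -25966)
c = -181003/42005 (c = -4 + (-25966/42005)/2 = -4 + (-25966*1/42005)/2 = -4 + (1/2)*(-25966/42005) = -4 - 12983/42005 = -181003/42005 ≈ -4.3091)
sqrt(c + A(w(k, -14))) = sqrt(-181003/42005 + (-5 - 14*5)) = sqrt(-181003/42005 + (-5 - 70)) = sqrt(-181003/42005 - 75) = sqrt(-3331378/42005) = I*sqrt(139934532890)/42005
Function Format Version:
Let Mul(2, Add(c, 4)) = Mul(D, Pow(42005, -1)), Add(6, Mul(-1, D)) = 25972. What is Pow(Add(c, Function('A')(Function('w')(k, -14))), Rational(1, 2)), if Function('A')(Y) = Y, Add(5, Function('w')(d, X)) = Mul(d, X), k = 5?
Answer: Mul(Rational(1, 42005), I, Pow(139934532890, Rational(1, 2))) ≈ Mul(8.9056, I)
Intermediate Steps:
Function('w')(d, X) = Add(-5, Mul(X, d)) (Function('w')(d, X) = Add(-5, Mul(d, X)) = Add(-5, Mul(X, d)))
D = -25966 (D = Add(6, Mul(-1, 25972)) = Add(6, -25972) = -25966)
c = Rational(-181003, 42005) (c = Add(-4, Mul(Rational(1, 2), Mul(-25966, Pow(42005, -1)))) = Add(-4, Mul(Rational(1, 2), Mul(-25966, Rational(1, 42005)))) = Add(-4, Mul(Rational(1, 2), Rational(-25966, 42005))) = Add(-4, Rational(-12983, 42005)) = Rational(-181003, 42005) ≈ -4.3091)
Pow(Add(c, Function('A')(Function('w')(k, -14))), Rational(1, 2)) = Pow(Add(Rational(-181003, 42005), Add(-5, Mul(-14, 5))), Rational(1, 2)) = Pow(Add(Rational(-181003, 42005), Add(-5, -70)), Rational(1, 2)) = Pow(Add(Rational(-181003, 42005), -75), Rational(1, 2)) = Pow(Rational(-3331378, 42005), Rational(1, 2)) = Mul(Rational(1, 42005), I, Pow(139934532890, Rational(1, 2)))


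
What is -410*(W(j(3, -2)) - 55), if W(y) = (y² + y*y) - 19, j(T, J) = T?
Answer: 22960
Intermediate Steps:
W(y) = -19 + 2*y² (W(y) = (y² + y²) - 19 = 2*y² - 19 = -19 + 2*y²)
-410*(W(j(3, -2)) - 55) = -410*((-19 + 2*3²) - 55) = -410*((-19 + 2*9) - 55) = -410*((-19 + 18) - 55) = -410*(-1 - 55) = -410*(-56) = 22960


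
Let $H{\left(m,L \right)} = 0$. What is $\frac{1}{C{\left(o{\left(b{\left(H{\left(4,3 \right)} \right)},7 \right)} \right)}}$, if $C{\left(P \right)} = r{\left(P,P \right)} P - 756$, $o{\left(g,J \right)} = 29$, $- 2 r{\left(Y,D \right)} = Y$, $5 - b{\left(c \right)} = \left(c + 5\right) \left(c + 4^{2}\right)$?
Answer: $- \frac{2}{2353} \approx -0.00084998$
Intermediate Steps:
$b{\left(c \right)} = 5 - \left(5 + c\right) \left(16 + c\right)$ ($b{\left(c \right)} = 5 - \left(c + 5\right) \left(c + 4^{2}\right) = 5 - \left(5 + c\right) \left(c + 16\right) = 5 - \left(5 + c\right) \left(16 + c\right)$)
$r{\left(Y,D \right)} = - \frac{Y}{2}$
$C{\left(P \right)} = -756 - \frac{P^{2}}{2}$ ($C{\left(P \right)} = - \frac{P}{2} P - 756 = - \frac{P^{2}}{2} - 756 = -756 - \frac{P^{2}}{2}$)
$\frac{1}{C{\left(o{\left(b{\left(H{\left(4,3 \right)} \right)},7 \right)} \right)}} = \frac{1}{-756 - \frac{29^{2}}{2}} = \frac{1}{-756 - \frac{841}{2}} = \frac{1}{- \frac{2353}{2}} = - \frac{2}{2353}$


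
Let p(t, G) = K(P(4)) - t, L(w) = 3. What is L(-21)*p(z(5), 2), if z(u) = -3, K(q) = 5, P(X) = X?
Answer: 24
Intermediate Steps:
p(t, G) = 5 - t
L(-21)*p(z(5), 2) = 3*(5 - 1*(-3)) = 3*(5 + 3) = 3*8 = 24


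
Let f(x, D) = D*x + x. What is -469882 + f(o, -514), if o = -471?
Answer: -228259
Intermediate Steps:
f(x, D) = x + D*x
-469882 + f(o, -514) = -469882 - 471*(1 - 514) = -469882 - 471*(-513) = -469882 + 241623 = -228259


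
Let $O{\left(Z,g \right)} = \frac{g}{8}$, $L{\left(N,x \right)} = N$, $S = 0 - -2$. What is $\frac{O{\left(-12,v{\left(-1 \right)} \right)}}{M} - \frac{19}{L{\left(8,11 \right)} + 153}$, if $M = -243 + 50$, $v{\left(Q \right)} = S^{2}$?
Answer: $- \frac{7495}{62146} \approx -0.1206$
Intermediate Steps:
$S = 2$ ($S = 0 + 2 = 2$)
$v{\left(Q \right)} = 4$ ($v{\left(Q \right)} = 2^{2} = 4$)
$O{\left(Z,g \right)} = \frac{g}{8}$ ($O{\left(Z,g \right)} = g \frac{1}{8} = \frac{g}{8}$)
$M = -193$
$\frac{O{\left(-12,v{\left(-1 \right)} \right)}}{M} - \frac{19}{L{\left(8,11 \right)} + 153} = \frac{\frac{1}{8} \cdot 4}{-193} - \frac{19}{8 + 153} = \frac{1}{2} \left(- \frac{1}{193}\right) - \frac{19}{161} = - \frac{1}{386} - \frac{19}{161} = - \frac{7495}{62146}$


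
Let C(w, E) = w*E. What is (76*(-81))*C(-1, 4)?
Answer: 24624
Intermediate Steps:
C(w, E) = E*w
(76*(-81))*C(-1, 4) = (76*(-81))*(4*(-1)) = -6156*(-4) = 24624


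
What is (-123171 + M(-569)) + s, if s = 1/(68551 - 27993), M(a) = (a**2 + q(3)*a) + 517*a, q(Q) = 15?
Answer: -4141701843/40558 ≈ -1.0212e+5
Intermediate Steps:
M(a) = a**2 + 532*a (M(a) = (a**2 + 15*a) + 517*a = a**2 + 532*a)
s = 1/40558 ≈ 2.4656e-5
(-123171 + M(-569)) + s = (-123171 - 569*(532 - 569)) + 1/40558 = (-123171 - 569*(-37)) + 1/40558 = (-123171 + 21053) + 1/40558 = -102118 + 1/40558 = -4141701843/40558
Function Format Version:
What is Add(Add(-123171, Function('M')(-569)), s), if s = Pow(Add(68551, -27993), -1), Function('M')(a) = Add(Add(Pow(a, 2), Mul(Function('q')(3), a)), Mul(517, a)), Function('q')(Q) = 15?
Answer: Rational(-4141701843, 40558) ≈ -1.0212e+5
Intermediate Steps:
Function('M')(a) = Add(Pow(a, 2), Mul(532, a)) (Function('M')(a) = Add(Add(Pow(a, 2), Mul(15, a)), Mul(517, a)) = Add(Pow(a, 2), Mul(532, a)))
s = Rational(1, 40558) (s = Pow(40558, -1) = Rational(1, 40558) ≈ 2.4656e-5)
Add(Add(-123171, Function('M')(-569)), s) = Add(Add(-123171, Mul(-569, Add(532, -569))), Rational(1, 40558)) = Add(Add(-123171, Mul(-569, -37)), Rational(1, 40558)) = Add(Add(-123171, 21053), Rational(1, 40558)) = Add(-102118, Rational(1, 40558)) = Rational(-4141701843, 40558)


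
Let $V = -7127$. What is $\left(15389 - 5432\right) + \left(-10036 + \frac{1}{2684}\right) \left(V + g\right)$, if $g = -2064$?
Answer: $\frac{247601226581}{2684} \approx 9.2251 \cdot 10^{7}$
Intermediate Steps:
$\left(15389 - 5432\right) + \left(-10036 + \frac{1}{2684}\right) \left(V + g\right) = \left(15389 - 5432\right) + \left(-10036 + \frac{1}{2684}\right) \left(-7127 - 2064\right) = 9957 + \left(-10036 + \frac{1}{2684}\right) \left(-9191\right) = 9957 - - \frac{247574501993}{2684} = 9957 + \frac{247574501993}{2684} = \frac{247601226581}{2684}$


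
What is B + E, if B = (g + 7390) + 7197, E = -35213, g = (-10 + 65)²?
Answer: -17601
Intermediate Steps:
g = 3025 (g = 55² = 3025)
B = 17612 (B = (3025 + 7390) + 7197 = 10415 + 7197 = 17612)
B + E = 17612 - 35213 = -17601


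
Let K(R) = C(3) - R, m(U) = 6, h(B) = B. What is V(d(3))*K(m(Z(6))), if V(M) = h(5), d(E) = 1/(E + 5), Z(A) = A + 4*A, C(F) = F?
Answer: -15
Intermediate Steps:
Z(A) = 5*A
d(E) = 1/(5 + E)
V(M) = 5
K(R) = 3 - R
V(d(3))*K(m(Z(6))) = 5*(3 - 1*6) = 5*(3 - 6) = 5*(-3) = -15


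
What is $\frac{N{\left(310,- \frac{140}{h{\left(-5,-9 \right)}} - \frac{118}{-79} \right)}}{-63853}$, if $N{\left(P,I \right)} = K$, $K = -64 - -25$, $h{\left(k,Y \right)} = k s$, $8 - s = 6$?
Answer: $\frac{39}{63853} \approx 0.00061078$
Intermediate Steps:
$s = 2$ ($s = 8 - 6 = 2$)
$h{\left(k,Y \right)} = 2 k$ ($h{\left(k,Y \right)} = k 2 = 2 k$)
$K = -39$ ($K = -64 + 25 = -39$)
$N{\left(P,I \right)} = -39$
$\frac{N{\left(310,- \frac{140}{h{\left(-5,-9 \right)}} - \frac{118}{-79} \right)}}{-63853} = - \frac{39}{-63853} = \left(-39\right) \left(- \frac{1}{63853}\right) = \frac{39}{63853}$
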